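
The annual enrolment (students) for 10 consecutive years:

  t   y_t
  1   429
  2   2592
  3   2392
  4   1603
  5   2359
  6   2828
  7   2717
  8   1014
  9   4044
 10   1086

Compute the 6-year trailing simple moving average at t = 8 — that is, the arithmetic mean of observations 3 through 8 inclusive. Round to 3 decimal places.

Sum of periods 3–8: 2392 + 1603 + 2359 + 2828 + 2717 + 1014 = 12913
Divide by 6: 12913 / 6 = 2152.167

2152.167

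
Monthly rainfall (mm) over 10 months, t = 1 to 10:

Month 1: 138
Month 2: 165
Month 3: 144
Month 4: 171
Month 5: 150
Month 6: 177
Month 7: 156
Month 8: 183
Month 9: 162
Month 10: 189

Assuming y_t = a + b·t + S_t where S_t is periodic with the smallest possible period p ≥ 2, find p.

First differences y_{t+1} − y_t: 27, -21, 27, -21, 27, -21, …
The difference pattern repeats every 2 terms and not for any smaller step, so p = 2.

2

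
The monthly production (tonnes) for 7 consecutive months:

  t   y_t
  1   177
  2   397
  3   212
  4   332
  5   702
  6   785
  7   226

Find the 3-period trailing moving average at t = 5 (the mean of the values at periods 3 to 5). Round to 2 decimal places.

415.33

Sum of periods 3–5: 212 + 332 + 702 = 1246
Divide by 3: 1246 / 3 = 415.33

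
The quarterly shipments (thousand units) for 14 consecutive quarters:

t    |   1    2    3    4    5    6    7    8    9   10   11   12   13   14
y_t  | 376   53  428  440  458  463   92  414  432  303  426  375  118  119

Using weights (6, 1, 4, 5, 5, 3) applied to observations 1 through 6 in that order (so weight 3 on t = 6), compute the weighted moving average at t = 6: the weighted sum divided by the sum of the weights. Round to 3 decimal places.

412.500

Weighted sum: 6·376 + 1·53 + 4·428 + 5·440 + 5·458 + 3·463 = 2256 + 53 + 1712 + 2200 + 2290 + 1389 = 9900
Weight total: 6 + 1 + 4 + 5 + 5 + 3 = 24
WMA = 9900 / 24 = 412.500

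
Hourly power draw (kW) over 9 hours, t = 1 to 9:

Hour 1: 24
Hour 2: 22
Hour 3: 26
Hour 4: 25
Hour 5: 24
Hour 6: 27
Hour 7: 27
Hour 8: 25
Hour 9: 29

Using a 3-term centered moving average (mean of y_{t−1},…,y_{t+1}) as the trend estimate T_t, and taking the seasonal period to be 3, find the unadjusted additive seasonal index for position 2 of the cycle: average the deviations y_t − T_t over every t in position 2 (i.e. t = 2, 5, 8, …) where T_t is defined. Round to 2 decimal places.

-1.78

Season position 2 occurs at t = 2, 5, 8 (where T_t is defined).
t=2: T_2 = 24.0000; y_2 − T_2 = 22 − 24.0000 = -2.0000
t=5: T_5 = 25.3333; y_5 − T_5 = 24 − 25.3333 = -1.3333
t=8: T_8 = 27.0000; y_8 − T_8 = 25 − 27.0000 = -2.0000
Mean deviation: (-2.0000 + -1.3333 + -2.0000) / 3 = -1.78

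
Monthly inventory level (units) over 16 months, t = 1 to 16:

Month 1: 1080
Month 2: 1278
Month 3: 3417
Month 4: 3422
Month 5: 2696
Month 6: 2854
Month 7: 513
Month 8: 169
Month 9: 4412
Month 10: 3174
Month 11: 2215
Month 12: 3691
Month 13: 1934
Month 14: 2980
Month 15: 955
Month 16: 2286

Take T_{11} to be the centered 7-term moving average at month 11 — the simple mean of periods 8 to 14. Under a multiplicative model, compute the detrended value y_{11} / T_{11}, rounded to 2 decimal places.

Trend T_11 = (169 + 4412 + 3174 + 2215 + 3691 + 1934 + 2980) / 7 = 18575/7 = 2653.5714
Ratio to trend: 2215 / 2653.5714 = 0.83

0.83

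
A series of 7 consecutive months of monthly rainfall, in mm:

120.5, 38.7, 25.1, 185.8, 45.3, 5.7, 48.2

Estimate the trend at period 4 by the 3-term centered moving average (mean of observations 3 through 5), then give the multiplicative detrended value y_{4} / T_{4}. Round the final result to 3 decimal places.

2.176

Trend T_4 = (25.1 + 185.8 + 45.3) / 3 = 256.2/3 = 85.40000
Ratio to trend: 185.8 / 85.40000 = 2.176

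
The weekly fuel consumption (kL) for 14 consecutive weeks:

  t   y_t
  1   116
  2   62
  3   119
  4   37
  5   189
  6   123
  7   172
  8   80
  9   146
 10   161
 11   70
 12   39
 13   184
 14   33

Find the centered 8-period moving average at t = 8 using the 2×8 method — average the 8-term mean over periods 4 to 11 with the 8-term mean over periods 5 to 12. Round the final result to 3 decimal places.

Sum over 4–11: 37 + 189 + 123 + 172 + 80 + 146 + 161 + 70 = 978
Sum over 5–12: 189 + 123 + 172 + 80 + 146 + 161 + 70 + 39 = 980
CMA at t=8 = (978 + 980) / (2·8) = 1958 / 16 = 122.375

122.375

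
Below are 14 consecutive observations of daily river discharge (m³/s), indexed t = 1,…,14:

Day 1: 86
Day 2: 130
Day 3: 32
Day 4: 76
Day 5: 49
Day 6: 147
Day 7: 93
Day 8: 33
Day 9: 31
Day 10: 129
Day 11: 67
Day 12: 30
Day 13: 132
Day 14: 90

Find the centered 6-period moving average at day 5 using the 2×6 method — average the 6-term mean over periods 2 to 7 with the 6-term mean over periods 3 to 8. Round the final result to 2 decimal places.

Sum over 2–7: 130 + 32 + 76 + 49 + 147 + 93 = 527
Sum over 3–8: 32 + 76 + 49 + 147 + 93 + 33 = 430
CMA at t=5 = (527 + 430) / (2·6) = 957 / 12 = 79.75

79.75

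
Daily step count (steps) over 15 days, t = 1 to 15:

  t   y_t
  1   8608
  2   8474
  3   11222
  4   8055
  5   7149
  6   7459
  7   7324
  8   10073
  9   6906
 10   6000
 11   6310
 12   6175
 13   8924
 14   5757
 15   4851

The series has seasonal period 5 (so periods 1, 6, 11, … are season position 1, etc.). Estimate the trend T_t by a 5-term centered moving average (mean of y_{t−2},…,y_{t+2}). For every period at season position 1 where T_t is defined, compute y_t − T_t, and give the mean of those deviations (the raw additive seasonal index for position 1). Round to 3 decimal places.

Season position 1 occurs at t = 6, 11 (where T_t is defined).
t=6: T_6 = 8012.00000; y_6 − T_6 = 7459 − 8012.00000 = -553.00000
t=11: T_11 = 6863.00000; y_11 − T_11 = 6310 − 6863.00000 = -553.00000
Mean deviation: (-553.00000 + -553.00000) / 2 = -553.000

-553.000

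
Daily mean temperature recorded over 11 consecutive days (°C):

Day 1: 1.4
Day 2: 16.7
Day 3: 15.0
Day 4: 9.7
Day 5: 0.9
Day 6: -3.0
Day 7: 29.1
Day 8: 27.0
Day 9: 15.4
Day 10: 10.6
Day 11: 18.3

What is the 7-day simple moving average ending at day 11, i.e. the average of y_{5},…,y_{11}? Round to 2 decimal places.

14.04

Sum of periods 5–11: 0.9 + (-3.0) + 29.1 + 27.0 + 15.4 + 10.6 + 18.3 = 98.3
Divide by 7: 98.3 / 7 = 14.04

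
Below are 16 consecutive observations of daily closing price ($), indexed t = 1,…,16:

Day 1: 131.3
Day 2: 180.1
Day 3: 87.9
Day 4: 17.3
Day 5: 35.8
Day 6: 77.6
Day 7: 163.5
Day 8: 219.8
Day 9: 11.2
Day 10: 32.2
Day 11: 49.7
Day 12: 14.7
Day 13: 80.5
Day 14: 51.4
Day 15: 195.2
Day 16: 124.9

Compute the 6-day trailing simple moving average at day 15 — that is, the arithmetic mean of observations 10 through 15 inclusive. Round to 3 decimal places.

Sum of periods 10–15: 32.2 + 49.7 + 14.7 + 80.5 + 51.4 + 195.2 = 423.7
Divide by 6: 423.7 / 6 = 70.617

70.617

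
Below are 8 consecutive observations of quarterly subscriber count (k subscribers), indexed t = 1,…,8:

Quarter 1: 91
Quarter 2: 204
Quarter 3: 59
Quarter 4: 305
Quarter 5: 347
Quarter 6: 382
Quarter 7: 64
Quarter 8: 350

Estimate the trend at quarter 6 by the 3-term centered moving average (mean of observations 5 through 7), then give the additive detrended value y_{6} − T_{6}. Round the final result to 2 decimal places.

Trend T_6 = (347 + 382 + 64) / 3 = 793/3 = 264.3333
Detrended value: 382 − 264.3333 = 117.67

117.67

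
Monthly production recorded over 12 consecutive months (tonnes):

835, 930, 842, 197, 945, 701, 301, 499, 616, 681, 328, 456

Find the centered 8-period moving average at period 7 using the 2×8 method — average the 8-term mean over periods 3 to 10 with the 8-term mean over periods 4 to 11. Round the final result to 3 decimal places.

565.625

Sum over 3–10: 842 + 197 + 945 + 701 + 301 + 499 + 616 + 681 = 4782
Sum over 4–11: 197 + 945 + 701 + 301 + 499 + 616 + 681 + 328 = 4268
CMA at t=7 = (4782 + 4268) / (2·8) = 9050 / 16 = 565.625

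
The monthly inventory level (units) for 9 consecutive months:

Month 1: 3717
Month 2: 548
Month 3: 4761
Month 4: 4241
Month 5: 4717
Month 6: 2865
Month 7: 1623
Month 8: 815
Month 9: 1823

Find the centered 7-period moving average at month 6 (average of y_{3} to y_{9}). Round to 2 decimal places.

Sum of periods 3–9: 4761 + 4241 + 4717 + 2865 + 1623 + 815 + 1823 = 20845
Divide by 7: 20845 / 7 = 2977.86

2977.86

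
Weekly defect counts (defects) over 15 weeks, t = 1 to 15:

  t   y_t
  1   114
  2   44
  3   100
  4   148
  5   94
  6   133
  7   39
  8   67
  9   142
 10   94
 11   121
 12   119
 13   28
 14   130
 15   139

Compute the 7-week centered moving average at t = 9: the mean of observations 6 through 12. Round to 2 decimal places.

102.14

Sum of periods 6–12: 133 + 39 + 67 + 142 + 94 + 121 + 119 = 715
Divide by 7: 715 / 7 = 102.14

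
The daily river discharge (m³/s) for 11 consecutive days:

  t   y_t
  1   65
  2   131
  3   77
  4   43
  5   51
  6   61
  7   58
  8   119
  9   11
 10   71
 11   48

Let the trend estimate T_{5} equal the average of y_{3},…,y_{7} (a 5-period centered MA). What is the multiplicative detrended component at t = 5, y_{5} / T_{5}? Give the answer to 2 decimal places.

0.88

Trend T_5 = (77 + 43 + 51 + 61 + 58) / 5 = 290/5 = 58.0000
Ratio to trend: 51 / 58.0000 = 0.88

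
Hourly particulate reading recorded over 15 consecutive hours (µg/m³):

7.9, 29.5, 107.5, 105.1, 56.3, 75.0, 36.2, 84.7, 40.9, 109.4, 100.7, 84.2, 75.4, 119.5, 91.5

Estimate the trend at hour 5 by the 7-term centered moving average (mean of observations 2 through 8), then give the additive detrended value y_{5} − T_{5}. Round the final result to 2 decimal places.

-14.31

Trend T_5 = (29.5 + 107.5 + 105.1 + 56.3 + 75.0 + 36.2 + 84.7) / 7 = 494.3/7 = 70.6143
Detrended value: 56.3 − 70.6143 = -14.31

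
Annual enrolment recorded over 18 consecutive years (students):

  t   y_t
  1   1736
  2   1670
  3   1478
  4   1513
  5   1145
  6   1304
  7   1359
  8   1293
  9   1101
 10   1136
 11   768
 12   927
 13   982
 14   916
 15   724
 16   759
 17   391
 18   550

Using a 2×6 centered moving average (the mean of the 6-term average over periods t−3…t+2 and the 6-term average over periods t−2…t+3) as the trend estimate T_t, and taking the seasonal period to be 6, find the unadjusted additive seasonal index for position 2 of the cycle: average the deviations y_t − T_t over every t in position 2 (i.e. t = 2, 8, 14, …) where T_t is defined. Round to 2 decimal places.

Season position 2 occurs at t = 8, 14 (where T_t is defined).
t=8: T_8 = 1191.5833; y_8 − T_8 = 1293 − 1191.5833 = 101.4167
t=14: T_14 = 814.5833; y_14 − T_14 = 916 − 814.5833 = 101.4167
Mean deviation: (101.4167 + 101.4167) / 2 = 101.42

101.42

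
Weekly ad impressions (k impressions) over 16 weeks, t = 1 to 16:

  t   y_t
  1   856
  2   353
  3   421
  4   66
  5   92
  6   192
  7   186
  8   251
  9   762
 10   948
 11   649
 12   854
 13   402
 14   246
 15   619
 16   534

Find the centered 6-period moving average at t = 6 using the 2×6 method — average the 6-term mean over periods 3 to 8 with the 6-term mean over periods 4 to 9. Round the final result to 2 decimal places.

Sum over 3–8: 421 + 66 + 92 + 192 + 186 + 251 = 1208
Sum over 4–9: 66 + 92 + 192 + 186 + 251 + 762 = 1549
CMA at t=6 = (1208 + 1549) / (2·6) = 2757 / 12 = 229.75

229.75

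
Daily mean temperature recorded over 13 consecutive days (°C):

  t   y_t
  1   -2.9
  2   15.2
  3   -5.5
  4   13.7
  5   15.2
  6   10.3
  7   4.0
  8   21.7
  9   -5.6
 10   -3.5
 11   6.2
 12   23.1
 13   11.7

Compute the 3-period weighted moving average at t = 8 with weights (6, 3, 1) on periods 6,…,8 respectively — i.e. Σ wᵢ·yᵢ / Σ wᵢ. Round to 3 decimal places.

9.550

Weighted sum: 6·10.3 + 3·4.0 + 1·21.7 = 61.8 + 12.0 + 21.7 = 95.5
Weight total: 6 + 3 + 1 = 10
WMA = 95.5 / 10 = 9.550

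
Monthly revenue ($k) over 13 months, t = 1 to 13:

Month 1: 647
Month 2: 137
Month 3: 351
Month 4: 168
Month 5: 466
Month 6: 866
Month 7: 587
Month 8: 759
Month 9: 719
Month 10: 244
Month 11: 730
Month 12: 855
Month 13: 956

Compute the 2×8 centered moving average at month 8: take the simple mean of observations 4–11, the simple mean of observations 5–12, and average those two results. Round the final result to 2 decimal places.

Sum over 4–11: 168 + 466 + 866 + 587 + 759 + 719 + 244 + 730 = 4539
Sum over 5–12: 466 + 866 + 587 + 759 + 719 + 244 + 730 + 855 = 5226
CMA at t=8 = (4539 + 5226) / (2·8) = 9765 / 16 = 610.31

610.31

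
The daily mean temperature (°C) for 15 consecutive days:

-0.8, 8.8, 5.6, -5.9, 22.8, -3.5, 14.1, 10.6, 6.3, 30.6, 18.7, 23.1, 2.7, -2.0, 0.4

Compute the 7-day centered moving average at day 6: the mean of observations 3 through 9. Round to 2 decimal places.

Sum of periods 3–9: 5.6 + (-5.9) + 22.8 + (-3.5) + 14.1 + 10.6 + 6.3 = 50.0
Divide by 7: 50.0 / 7 = 7.14

7.14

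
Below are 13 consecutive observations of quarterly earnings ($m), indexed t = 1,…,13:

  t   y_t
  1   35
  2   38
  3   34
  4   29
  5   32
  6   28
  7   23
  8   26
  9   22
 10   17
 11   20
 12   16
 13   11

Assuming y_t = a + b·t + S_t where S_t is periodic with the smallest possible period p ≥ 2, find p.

First differences y_{t+1} − y_t: 3, -4, -5, 3, -4, -5, 3, -4, …
The difference pattern repeats every 3 terms and not for any smaller step, so p = 3.

3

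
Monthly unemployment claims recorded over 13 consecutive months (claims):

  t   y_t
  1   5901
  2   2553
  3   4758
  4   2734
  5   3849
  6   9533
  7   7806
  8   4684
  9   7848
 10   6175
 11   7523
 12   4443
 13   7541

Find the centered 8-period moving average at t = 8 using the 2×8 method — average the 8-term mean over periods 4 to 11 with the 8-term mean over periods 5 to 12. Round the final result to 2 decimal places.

Sum over 4–11: 2734 + 3849 + 9533 + 7806 + 4684 + 7848 + 6175 + 7523 = 50152
Sum over 5–12: 3849 + 9533 + 7806 + 4684 + 7848 + 6175 + 7523 + 4443 = 51861
CMA at t=8 = (50152 + 51861) / (2·8) = 102013 / 16 = 6375.81

6375.81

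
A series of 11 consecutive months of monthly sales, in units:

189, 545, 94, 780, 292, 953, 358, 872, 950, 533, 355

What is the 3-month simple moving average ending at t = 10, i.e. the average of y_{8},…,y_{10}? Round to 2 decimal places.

785.00

Sum of periods 8–10: 872 + 950 + 533 = 2355
Divide by 3: 2355 / 3 = 785.00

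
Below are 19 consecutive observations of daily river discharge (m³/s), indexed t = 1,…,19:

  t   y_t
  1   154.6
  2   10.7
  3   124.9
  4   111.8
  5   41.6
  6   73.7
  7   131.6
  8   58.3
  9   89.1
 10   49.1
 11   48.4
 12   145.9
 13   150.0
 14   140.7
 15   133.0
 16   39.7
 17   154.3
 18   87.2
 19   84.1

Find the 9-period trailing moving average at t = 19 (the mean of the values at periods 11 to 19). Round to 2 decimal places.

109.26

Sum of periods 11–19: 48.4 + 145.9 + 150.0 + 140.7 + 133.0 + 39.7 + 154.3 + 87.2 + 84.1 = 983.3
Divide by 9: 983.3 / 9 = 109.26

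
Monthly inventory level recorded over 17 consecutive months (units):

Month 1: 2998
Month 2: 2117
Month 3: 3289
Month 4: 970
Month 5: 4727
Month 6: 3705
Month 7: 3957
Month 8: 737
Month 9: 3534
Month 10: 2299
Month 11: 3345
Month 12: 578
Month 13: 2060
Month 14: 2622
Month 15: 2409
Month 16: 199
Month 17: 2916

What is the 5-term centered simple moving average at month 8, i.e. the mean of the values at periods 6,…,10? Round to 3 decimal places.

Sum of periods 6–10: 3705 + 3957 + 737 + 3534 + 2299 = 14232
Divide by 5: 14232 / 5 = 2846.400

2846.400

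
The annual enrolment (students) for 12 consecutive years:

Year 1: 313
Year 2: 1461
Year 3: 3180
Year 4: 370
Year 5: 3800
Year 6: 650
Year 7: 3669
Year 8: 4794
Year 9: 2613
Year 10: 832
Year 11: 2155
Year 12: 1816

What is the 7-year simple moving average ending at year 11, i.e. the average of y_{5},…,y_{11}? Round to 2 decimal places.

Sum of periods 5–11: 3800 + 650 + 3669 + 4794 + 2613 + 832 + 2155 = 18513
Divide by 7: 18513 / 7 = 2644.71

2644.71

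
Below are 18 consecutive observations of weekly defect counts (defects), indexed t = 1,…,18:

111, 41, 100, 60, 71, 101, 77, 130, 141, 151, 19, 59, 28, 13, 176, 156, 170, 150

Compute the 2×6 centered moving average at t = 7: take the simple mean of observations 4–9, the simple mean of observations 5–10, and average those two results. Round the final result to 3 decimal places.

Sum over 4–9: 60 + 71 + 101 + 77 + 130 + 141 = 580
Sum over 5–10: 71 + 101 + 77 + 130 + 141 + 151 = 671
CMA at t=7 = (580 + 671) / (2·6) = 1251 / 12 = 104.250

104.250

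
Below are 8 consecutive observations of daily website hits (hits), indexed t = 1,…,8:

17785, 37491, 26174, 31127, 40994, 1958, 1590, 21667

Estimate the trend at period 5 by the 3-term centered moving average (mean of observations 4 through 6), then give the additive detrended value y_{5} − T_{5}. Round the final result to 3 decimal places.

Trend T_5 = (31127 + 40994 + 1958) / 3 = 74079/3 = 24693.00000
Detrended value: 40994 − 24693.00000 = 16301.000

16301.000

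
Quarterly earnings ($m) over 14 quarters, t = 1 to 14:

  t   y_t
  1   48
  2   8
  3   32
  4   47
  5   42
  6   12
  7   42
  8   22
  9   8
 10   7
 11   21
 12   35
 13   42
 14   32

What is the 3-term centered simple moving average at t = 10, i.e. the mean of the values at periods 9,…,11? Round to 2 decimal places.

12.00

Sum of periods 9–11: 8 + 7 + 21 = 36
Divide by 3: 36 / 3 = 12.00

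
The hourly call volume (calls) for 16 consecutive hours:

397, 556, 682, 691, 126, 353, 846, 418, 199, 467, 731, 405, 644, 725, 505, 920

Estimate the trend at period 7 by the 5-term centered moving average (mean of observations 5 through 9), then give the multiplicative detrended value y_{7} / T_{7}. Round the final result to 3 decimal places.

2.178

Trend T_7 = (126 + 353 + 846 + 418 + 199) / 5 = 1942/5 = 388.40000
Ratio to trend: 846 / 388.40000 = 2.178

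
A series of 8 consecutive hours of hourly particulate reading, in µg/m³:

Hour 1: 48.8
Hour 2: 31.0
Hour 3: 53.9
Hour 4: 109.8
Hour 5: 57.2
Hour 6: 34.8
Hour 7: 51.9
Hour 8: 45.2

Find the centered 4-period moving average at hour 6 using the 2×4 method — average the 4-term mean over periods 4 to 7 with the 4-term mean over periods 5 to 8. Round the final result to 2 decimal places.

55.35

Sum over 4–7: 109.8 + 57.2 + 34.8 + 51.9 = 253.7
Sum over 5–8: 57.2 + 34.8 + 51.9 + 45.2 = 189.1
CMA at t=6 = (253.7 + 189.1) / (2·4) = 442.8 / 8 = 55.35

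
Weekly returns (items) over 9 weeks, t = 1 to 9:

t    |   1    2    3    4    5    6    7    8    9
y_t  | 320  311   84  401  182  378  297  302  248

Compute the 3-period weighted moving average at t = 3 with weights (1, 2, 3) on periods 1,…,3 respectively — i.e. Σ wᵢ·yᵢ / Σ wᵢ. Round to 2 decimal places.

Weighted sum: 1·320 + 2·311 + 3·84 = 320 + 622 + 252 = 1194
Weight total: 1 + 2 + 3 = 6
WMA = 1194 / 6 = 199.00

199.00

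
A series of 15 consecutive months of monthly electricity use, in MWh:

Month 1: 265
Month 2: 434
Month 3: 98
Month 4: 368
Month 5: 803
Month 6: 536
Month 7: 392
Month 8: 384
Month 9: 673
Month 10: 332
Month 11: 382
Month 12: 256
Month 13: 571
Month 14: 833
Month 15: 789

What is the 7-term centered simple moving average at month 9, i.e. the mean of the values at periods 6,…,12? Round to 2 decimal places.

Sum of periods 6–12: 536 + 392 + 384 + 673 + 332 + 382 + 256 = 2955
Divide by 7: 2955 / 7 = 422.14

422.14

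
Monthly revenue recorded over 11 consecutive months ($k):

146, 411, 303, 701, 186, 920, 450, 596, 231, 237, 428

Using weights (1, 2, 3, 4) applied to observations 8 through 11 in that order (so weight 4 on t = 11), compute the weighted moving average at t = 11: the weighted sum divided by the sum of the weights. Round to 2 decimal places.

Weighted sum: 1·596 + 2·231 + 3·237 + 4·428 = 596 + 462 + 711 + 1712 = 3481
Weight total: 1 + 2 + 3 + 4 = 10
WMA = 3481 / 10 = 348.10

348.10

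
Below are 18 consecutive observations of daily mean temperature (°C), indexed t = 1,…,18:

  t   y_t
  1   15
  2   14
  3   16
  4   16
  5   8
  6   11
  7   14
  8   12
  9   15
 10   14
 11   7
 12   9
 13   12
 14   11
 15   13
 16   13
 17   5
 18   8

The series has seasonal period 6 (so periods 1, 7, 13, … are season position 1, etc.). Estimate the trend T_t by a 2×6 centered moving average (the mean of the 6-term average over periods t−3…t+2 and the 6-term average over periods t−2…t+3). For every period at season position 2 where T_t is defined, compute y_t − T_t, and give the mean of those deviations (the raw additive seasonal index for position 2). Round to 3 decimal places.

Season position 2 occurs at t = 8, 14 (where T_t is defined).
t=8: T_8 = 12.25000; y_8 − T_8 = 12 − 12.25000 = -0.25000
t=14: T_14 = 10.66667; y_14 − T_14 = 11 − 10.66667 = 0.33333
Mean deviation: (-0.25000 + 0.33333) / 2 = 0.042

0.042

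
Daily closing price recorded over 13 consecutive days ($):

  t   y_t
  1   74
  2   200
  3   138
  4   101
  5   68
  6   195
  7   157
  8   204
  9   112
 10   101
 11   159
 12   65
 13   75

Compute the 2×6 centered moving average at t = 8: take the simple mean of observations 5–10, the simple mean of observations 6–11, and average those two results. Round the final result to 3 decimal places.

Sum over 5–10: 68 + 195 + 157 + 204 + 112 + 101 = 837
Sum over 6–11: 195 + 157 + 204 + 112 + 101 + 159 = 928
CMA at t=8 = (837 + 928) / (2·6) = 1765 / 12 = 147.083

147.083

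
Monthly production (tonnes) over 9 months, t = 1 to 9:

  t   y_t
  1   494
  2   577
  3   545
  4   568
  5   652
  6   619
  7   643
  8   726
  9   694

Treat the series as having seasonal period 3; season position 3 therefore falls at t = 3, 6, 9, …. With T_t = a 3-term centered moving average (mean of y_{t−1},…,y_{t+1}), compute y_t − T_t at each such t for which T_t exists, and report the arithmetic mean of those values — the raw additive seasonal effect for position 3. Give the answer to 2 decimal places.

-18.67

Season position 3 occurs at t = 3, 6 (where T_t is defined).
t=3: T_3 = 563.3333; y_3 − T_3 = 545 − 563.3333 = -18.3333
t=6: T_6 = 638.0000; y_6 − T_6 = 619 − 638.0000 = -19.0000
Mean deviation: (-18.3333 + -19.0000) / 2 = -18.67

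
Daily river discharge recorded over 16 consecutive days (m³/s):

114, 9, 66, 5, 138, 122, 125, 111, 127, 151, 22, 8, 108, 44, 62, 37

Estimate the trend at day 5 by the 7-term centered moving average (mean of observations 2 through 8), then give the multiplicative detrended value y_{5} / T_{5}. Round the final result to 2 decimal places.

1.68

Trend T_5 = (9 + 66 + 5 + 138 + 122 + 125 + 111) / 7 = 576/7 = 82.2857
Ratio to trend: 138 / 82.2857 = 1.68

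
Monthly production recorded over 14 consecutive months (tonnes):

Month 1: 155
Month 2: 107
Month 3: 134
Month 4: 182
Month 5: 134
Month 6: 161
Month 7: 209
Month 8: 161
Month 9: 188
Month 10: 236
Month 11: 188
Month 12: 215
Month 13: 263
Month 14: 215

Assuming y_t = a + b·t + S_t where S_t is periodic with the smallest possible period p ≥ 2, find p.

3

First differences y_{t+1} − y_t: -48, 27, 48, -48, 27, 48, -48, 27, …
The difference pattern repeats every 3 terms and not for any smaller step, so p = 3.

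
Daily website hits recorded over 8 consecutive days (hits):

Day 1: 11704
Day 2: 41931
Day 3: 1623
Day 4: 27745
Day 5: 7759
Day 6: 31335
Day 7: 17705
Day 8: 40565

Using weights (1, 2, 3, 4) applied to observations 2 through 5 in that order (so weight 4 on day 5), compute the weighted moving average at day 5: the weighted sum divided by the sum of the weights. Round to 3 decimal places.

15944.800

Weighted sum: 1·41931 + 2·1623 + 3·27745 + 4·7759 = 41931 + 3246 + 83235 + 31036 = 159448
Weight total: 1 + 2 + 3 + 4 = 10
WMA = 159448 / 10 = 15944.800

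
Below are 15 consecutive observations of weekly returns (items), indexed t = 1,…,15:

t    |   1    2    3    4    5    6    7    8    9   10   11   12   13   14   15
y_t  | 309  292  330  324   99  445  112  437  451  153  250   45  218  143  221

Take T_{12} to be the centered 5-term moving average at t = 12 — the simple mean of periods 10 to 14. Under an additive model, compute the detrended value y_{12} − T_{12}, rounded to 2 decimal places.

Trend T_12 = (153 + 250 + 45 + 218 + 143) / 5 = 809/5 = 161.8000
Detrended value: 45 − 161.8000 = -116.80

-116.80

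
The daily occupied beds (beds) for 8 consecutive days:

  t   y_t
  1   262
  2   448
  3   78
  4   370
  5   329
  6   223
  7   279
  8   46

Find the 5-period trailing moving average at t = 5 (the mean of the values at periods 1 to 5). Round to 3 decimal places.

297.400

Sum of periods 1–5: 262 + 448 + 78 + 370 + 329 = 1487
Divide by 5: 1487 / 5 = 297.400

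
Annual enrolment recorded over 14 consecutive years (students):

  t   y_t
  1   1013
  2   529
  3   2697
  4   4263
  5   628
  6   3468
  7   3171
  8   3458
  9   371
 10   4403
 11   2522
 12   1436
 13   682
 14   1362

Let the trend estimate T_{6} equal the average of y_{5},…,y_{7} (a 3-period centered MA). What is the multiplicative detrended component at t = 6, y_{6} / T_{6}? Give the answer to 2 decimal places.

1.43

Trend T_6 = (628 + 3468 + 3171) / 3 = 7267/3 = 2422.3333
Ratio to trend: 3468 / 2422.3333 = 1.43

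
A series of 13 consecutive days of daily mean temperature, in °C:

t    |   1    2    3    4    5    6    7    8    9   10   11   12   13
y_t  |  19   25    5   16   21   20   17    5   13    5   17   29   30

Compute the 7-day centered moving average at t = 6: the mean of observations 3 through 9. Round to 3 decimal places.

Sum of periods 3–9: 5 + 16 + 21 + 20 + 17 + 5 + 13 = 97
Divide by 7: 97 / 7 = 13.857

13.857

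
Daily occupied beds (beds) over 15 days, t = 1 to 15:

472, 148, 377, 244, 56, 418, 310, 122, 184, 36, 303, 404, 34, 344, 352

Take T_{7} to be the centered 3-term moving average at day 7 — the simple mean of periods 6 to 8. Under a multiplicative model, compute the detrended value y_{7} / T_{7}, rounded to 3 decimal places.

1.094

Trend T_7 = (418 + 310 + 122) / 3 = 850/3 = 283.33333
Ratio to trend: 310 / 283.33333 = 1.094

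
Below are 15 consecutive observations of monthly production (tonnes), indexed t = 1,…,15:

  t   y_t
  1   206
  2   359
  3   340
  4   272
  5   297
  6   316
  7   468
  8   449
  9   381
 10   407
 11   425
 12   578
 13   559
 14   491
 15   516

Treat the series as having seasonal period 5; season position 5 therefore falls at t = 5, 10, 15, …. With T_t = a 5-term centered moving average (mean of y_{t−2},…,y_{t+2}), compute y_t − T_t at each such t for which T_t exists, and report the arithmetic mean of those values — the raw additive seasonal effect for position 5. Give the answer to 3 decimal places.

Season position 5 occurs at t = 5, 10 (where T_t is defined).
t=5: T_5 = 338.60000; y_5 − T_5 = 297 − 338.60000 = -41.60000
t=10: T_10 = 448.00000; y_10 − T_10 = 407 − 448.00000 = -41.00000
Mean deviation: (-41.60000 + -41.00000) / 2 = -41.300

-41.300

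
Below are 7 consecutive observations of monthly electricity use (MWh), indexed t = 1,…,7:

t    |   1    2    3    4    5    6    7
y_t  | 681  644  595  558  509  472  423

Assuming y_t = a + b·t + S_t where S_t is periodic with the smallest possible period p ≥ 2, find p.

2

First differences y_{t+1} − y_t: -37, -49, -37, -49, -37, -49, …
The difference pattern repeats every 2 terms and not for any smaller step, so p = 2.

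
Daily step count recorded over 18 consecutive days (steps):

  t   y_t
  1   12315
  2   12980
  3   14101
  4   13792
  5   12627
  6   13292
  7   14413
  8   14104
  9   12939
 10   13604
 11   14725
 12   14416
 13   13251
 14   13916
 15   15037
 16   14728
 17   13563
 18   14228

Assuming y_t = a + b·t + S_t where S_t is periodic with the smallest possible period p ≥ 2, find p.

4

First differences y_{t+1} − y_t: 665, 1121, -309, -1165, 665, 1121, -309, -1165, 665, 1121, …
The difference pattern repeats every 4 terms and not for any smaller step, so p = 4.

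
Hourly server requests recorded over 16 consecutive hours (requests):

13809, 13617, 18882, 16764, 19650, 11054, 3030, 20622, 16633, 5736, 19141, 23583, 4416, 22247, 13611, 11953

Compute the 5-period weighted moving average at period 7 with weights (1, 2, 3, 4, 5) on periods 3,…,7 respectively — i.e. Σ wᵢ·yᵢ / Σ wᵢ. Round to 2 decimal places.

11381.73

Weighted sum: 1·18882 + 2·16764 + 3·19650 + 4·11054 + 5·3030 = 18882 + 33528 + 58950 + 44216 + 15150 = 170726
Weight total: 1 + 2 + 3 + 4 + 5 = 15
WMA = 170726 / 15 = 11381.73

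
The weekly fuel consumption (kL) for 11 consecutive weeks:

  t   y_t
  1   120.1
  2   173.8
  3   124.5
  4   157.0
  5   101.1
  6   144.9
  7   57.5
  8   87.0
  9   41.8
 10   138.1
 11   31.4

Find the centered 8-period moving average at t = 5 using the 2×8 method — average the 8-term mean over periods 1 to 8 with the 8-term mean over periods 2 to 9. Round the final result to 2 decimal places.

Sum over 1–8: 120.1 + 173.8 + 124.5 + 157.0 + 101.1 + 144.9 + 57.5 + 87.0 = 965.9
Sum over 2–9: 173.8 + 124.5 + 157.0 + 101.1 + 144.9 + 57.5 + 87.0 + 41.8 = 887.6
CMA at t=5 = (965.9 + 887.6) / (2·8) = 1853.5 / 16 = 115.84

115.84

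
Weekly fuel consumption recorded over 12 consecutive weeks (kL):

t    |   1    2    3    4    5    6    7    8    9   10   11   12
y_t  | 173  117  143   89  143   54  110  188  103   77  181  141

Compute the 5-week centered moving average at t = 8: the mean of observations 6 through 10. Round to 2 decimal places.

Sum of periods 6–10: 54 + 110 + 188 + 103 + 77 = 532
Divide by 5: 532 / 5 = 106.40

106.40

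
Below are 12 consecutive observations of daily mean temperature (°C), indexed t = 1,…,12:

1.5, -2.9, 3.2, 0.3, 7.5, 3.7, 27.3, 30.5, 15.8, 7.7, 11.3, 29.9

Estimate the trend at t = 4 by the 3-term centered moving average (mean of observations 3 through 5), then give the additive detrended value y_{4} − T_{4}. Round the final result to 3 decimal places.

Trend T_4 = (3.2 + 0.3 + 7.5) / 3 = 11.0/3 = 3.66667
Detrended value: 0.3 − 3.66667 = -3.367

-3.367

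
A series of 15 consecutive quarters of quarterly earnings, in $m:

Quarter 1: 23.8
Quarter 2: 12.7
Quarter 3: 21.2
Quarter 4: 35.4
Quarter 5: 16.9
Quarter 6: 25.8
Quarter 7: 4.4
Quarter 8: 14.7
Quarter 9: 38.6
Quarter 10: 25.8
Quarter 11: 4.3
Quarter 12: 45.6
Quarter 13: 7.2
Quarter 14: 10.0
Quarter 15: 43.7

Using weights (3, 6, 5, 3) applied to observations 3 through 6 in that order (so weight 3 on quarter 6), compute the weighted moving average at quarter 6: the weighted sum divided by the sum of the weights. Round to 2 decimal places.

Weighted sum: 3·21.2 + 6·35.4 + 5·16.9 + 3·25.8 = 63.6 + 212.4 + 84.5 + 77.4 = 437.9
Weight total: 3 + 6 + 5 + 3 = 17
WMA = 437.9 / 17 = 25.76

25.76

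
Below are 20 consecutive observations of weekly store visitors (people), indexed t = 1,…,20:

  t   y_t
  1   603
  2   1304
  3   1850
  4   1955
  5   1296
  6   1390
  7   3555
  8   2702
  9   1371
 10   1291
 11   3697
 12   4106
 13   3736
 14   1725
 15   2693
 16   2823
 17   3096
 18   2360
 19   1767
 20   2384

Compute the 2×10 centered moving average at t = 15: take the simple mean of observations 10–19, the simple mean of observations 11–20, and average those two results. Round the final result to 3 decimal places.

Sum over 10–19: 1291 + 3697 + 4106 + 3736 + 1725 + 2693 + 2823 + 3096 + 2360 + 1767 = 27294
Sum over 11–20: 3697 + 4106 + 3736 + 1725 + 2693 + 2823 + 3096 + 2360 + 1767 + 2384 = 28387
CMA at t=15 = (27294 + 28387) / (2·10) = 55681 / 20 = 2784.050

2784.050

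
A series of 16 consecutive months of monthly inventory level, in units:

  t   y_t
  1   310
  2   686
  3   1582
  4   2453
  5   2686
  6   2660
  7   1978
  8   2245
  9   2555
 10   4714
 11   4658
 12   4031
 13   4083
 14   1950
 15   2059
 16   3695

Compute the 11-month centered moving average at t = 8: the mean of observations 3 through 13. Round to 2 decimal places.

3058.64

Sum of periods 3–13: 1582 + 2453 + 2686 + 2660 + 1978 + 2245 + 2555 + 4714 + 4658 + 4031 + 4083 = 33645
Divide by 11: 33645 / 11 = 3058.64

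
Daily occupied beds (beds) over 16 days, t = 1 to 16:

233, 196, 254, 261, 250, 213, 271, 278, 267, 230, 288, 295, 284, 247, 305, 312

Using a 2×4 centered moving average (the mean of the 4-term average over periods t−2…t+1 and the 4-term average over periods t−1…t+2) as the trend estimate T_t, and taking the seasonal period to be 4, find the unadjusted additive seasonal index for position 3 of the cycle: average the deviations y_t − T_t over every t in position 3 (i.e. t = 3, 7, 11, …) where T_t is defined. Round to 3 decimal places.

Season position 3 occurs at t = 3, 7, 11 (where T_t is defined).
t=3: T_3 = 238.12500; y_3 − T_3 = 254 − 238.12500 = 15.87500
t=7: T_7 = 255.12500; y_7 − T_7 = 271 − 255.12500 = 15.87500
t=11: T_11 = 272.12500; y_11 − T_11 = 288 − 272.12500 = 15.87500
Mean deviation: (15.87500 + 15.87500 + 15.87500) / 3 = 15.875

15.875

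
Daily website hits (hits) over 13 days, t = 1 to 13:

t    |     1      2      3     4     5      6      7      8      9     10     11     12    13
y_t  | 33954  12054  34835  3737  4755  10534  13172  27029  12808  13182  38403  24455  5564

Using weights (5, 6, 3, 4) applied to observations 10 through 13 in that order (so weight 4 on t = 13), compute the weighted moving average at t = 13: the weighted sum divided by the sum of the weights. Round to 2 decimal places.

21774.94

Weighted sum: 5·13182 + 6·38403 + 3·24455 + 4·5564 = 65910 + 230418 + 73365 + 22256 = 391949
Weight total: 5 + 6 + 3 + 4 = 18
WMA = 391949 / 18 = 21774.94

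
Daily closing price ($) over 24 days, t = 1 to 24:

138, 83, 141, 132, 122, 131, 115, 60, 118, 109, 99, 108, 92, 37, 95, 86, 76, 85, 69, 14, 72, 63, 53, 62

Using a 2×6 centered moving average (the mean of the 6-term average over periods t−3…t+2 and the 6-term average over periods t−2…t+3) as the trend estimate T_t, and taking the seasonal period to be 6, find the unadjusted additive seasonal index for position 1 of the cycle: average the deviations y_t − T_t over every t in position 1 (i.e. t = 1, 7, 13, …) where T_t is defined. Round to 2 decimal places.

3.92

Season position 1 occurs at t = 7, 13, 19 (where T_t is defined).
t=7: T_7 = 111.0833; y_7 − T_7 = 115 − 111.0833 = 3.9167
t=13: T_13 = 88.0833; y_13 − T_13 = 92 − 88.0833 = 3.9167
t=19: T_19 = 65.0833; y_19 − T_19 = 69 − 65.0833 = 3.9167
Mean deviation: (3.9167 + 3.9167 + 3.9167) / 3 = 3.92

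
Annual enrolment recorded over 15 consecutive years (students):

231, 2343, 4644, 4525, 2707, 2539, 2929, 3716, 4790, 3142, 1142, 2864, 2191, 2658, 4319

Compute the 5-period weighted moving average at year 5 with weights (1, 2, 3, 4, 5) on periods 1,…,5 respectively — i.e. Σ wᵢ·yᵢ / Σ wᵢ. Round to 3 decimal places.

3365.600

Weighted sum: 1·231 + 2·2343 + 3·4644 + 4·4525 + 5·2707 = 231 + 4686 + 13932 + 18100 + 13535 = 50484
Weight total: 1 + 2 + 3 + 4 + 5 = 15
WMA = 50484 / 15 = 3365.600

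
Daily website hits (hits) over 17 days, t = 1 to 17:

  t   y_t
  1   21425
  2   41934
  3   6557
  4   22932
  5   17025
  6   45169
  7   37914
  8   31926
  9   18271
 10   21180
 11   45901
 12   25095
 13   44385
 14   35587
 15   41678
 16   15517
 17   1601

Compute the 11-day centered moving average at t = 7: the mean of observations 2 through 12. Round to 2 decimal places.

Sum of periods 2–12: 41934 + 6557 + 22932 + 17025 + 45169 + 37914 + 31926 + 18271 + 21180 + 45901 + 25095 = 313904
Divide by 11: 313904 / 11 = 28536.73

28536.73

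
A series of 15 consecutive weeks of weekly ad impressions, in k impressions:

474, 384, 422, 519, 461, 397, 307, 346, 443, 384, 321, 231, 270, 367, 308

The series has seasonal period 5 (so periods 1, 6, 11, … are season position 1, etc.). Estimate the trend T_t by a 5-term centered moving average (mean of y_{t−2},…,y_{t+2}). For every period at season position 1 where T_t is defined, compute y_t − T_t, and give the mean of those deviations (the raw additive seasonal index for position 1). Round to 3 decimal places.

Season position 1 occurs at t = 6, 11 (where T_t is defined).
t=6: T_6 = 406.00000; y_6 − T_6 = 397 − 406.00000 = -9.00000
t=11: T_11 = 329.80000; y_11 − T_11 = 321 − 329.80000 = -8.80000
Mean deviation: (-9.00000 + -8.80000) / 2 = -8.900

-8.900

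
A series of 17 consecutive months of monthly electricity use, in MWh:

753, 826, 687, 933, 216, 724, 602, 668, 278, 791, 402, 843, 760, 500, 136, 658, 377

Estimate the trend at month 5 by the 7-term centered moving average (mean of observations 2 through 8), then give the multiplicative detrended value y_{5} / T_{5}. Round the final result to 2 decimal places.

Trend T_5 = (826 + 687 + 933 + 216 + 724 + 602 + 668) / 7 = 4656/7 = 665.1429
Ratio to trend: 216 / 665.1429 = 0.32

0.32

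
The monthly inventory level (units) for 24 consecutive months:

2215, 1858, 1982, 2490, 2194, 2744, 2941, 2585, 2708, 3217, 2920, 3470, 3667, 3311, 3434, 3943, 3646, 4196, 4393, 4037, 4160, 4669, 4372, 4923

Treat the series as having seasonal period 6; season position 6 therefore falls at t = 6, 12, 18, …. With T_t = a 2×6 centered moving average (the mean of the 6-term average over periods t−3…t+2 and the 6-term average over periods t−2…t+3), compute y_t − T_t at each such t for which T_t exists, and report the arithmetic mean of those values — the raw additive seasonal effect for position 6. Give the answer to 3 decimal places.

194.056

Season position 6 occurs at t = 6, 12, 18 (where T_t is defined).
t=6: T_6 = 2549.83333; y_6 − T_6 = 2744 − 2549.83333 = 194.16667
t=12: T_12 = 3276.00000; y_12 − T_12 = 3470 − 3276.00000 = 194.00000
t=18: T_18 = 4002.00000; y_18 − T_18 = 4196 − 4002.00000 = 194.00000
Mean deviation: (194.16667 + 194.00000 + 194.00000) / 3 = 194.056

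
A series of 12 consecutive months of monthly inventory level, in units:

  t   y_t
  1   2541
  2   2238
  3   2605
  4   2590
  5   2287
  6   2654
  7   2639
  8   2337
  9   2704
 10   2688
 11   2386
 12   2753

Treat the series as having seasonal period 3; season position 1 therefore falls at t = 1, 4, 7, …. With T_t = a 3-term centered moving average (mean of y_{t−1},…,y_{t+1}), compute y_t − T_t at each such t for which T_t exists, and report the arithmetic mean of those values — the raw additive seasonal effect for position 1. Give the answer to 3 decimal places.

95.667

Season position 1 occurs at t = 4, 7, 10 (where T_t is defined).
t=4: T_4 = 2494.00000; y_4 − T_4 = 2590 − 2494.00000 = 96.00000
t=7: T_7 = 2543.33333; y_7 − T_7 = 2639 − 2543.33333 = 95.66667
t=10: T_10 = 2592.66667; y_10 − T_10 = 2688 − 2592.66667 = 95.33333
Mean deviation: (96.00000 + 95.66667 + 95.33333) / 3 = 95.667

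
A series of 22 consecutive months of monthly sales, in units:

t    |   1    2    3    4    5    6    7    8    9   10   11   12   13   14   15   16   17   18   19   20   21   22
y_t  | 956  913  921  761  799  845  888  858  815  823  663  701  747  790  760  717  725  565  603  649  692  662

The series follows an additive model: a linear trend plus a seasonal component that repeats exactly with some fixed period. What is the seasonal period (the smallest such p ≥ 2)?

First differences y_{t+1} − y_t: -43, 8, -160, 38, 46, 43, -30, -43, 8, -160, 38, 46, 43, -30, -43, 8, …
The difference pattern repeats every 7 terms and not for any smaller step, so p = 7.

7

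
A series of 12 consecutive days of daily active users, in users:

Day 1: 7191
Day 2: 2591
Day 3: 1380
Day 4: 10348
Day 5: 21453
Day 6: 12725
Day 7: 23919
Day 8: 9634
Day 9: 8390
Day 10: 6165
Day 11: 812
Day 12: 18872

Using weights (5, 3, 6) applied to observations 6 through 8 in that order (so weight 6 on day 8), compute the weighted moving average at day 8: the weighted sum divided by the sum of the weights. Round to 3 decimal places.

Weighted sum: 5·12725 + 3·23919 + 6·9634 = 63625 + 71757 + 57804 = 193186
Weight total: 5 + 3 + 6 = 14
WMA = 193186 / 14 = 13799.000

13799.000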